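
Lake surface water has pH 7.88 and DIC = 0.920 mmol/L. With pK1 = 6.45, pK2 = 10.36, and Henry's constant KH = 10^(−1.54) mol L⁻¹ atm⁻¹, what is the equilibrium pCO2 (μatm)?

α₀ = 1 / (1 + K1/[H⁺] + K1K2/[H⁺]²) = 1 / (1 + 10^+1.43 + 10^-1.05)
   = 1 / (1 + 26.915 + 0.089125) = 1/28.004 = 0.03571
[CO2*] = α₀ × DIC = 0.03571 × 0.920 = 0.03285 mmol/L
pCO2 = [CO2*]/KH = 3.285×10^-5 / 2.884×10^-2 = 1140 μatm

pCO2 = 1140 μatm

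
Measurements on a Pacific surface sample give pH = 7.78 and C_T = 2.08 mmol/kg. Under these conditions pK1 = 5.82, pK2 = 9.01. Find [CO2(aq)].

[CO2*] = 0.0213 mmol/kg

α₀ = 1 / (1 + K1/[H⁺] + K1K2/[H⁺]²) = 1 / (1 + 10^+1.96 + 10^+0.73)
   = 1 / (1 + 91.201 + 5.3703) = 1/97.571 = 0.01025
[CO2*] = α₀ × DIC = 0.01025 × 2.08 = 0.0213 mmol/kg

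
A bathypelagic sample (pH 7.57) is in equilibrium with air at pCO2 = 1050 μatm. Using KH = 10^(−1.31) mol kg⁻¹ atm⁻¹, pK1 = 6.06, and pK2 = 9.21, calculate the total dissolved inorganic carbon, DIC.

DIC = 1.75 mmol/kg

[CO2*] = KH · pCO2 = 10^(−1.31) × 1050×10^-6 = 5.143×10^-5 mol/kg
α₀ = 1/(1 + K1/[H⁺] + K1K2/[H⁺]²) = 1/(1 + 10^+1.51 + 10^-0.13) = 0.02932
DIC = [CO2*]/α₀ = 5.143×10^-5 / 0.02932 = 1.75 mmol/kg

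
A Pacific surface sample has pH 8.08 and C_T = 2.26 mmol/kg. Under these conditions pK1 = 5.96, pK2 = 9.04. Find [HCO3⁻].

α₁ = 1 / (1 + [H⁺]/K1 + K2/[H⁺]) = 1 / (1 + 10^-2.12 + 10^-0.96)
   = 1 / (1 + 0.0075858 + 0.10965) = 1/1.1172 = 0.8951
[HCO3⁻] = α₁ × DIC = 0.8951 × 2.26 = 2.02 mmol/kg

[HCO3⁻] = 2.02 mmol/kg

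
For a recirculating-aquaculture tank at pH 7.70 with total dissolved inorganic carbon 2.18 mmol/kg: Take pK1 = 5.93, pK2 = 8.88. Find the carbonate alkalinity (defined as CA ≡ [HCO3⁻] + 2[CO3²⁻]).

CA = 2.28 mmol/kg

CA = [HCO3⁻] + 2[CO3²⁻] = (α₁ + 2α₂)·DIC
At pH 7.70: [H⁺]/K1 = 10^-1.77 = 0.016982, K2/[H⁺] = 10^-1.18 = 0.066069
α₁ = 1/(1 + 0.016982 + 0.066069) = 1/1.0831 = 0.9233; α₂ = α₁·K2/[H⁺] = 0.06100
α₁ + 2α₂ = 1.0453
CA = 1.0453 × 2.18 = 2.28 mmol/kg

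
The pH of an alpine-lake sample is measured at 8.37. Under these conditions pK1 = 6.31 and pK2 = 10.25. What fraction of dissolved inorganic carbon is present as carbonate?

α₂ = 1 / (1 + [H⁺]/K2 + [H⁺]²/(K1K2)) = 1 / (1 + 10^+1.88 + 10^-0.18)
   = 1 / (1 + 75.858 + 0.66069) = 1/77.518 = 0.01290

α₂ = 0.0129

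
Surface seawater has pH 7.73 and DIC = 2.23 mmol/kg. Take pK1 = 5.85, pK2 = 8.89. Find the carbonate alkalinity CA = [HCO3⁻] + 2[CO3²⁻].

CA = [HCO3⁻] + 2[CO3²⁻] = (α₁ + 2α₂)·DIC
At pH 7.73: [H⁺]/K1 = 10^-1.88 = 0.013183, K2/[H⁺] = 10^-1.16 = 0.069183
α₁ = 1/(1 + 0.013183 + 0.069183) = 1/1.0824 = 0.9239; α₂ = α₁·K2/[H⁺] = 0.06392
α₁ + 2α₂ = 1.0517
CA = 1.0517 × 2.23 = 2.35 mmol/kg

CA = 2.35 mmol/kg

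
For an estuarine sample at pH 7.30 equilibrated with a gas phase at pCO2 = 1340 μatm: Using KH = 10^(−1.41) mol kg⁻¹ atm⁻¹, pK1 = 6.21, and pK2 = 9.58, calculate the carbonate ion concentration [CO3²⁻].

[CO3²⁻] = 3.37 μmol/kg

[CO2*] = KH · pCO2 = 10^(−1.41) × 1340×10^-6 = 5.213×10^-5 mol/kg
α₀ = 1/(1 + K1/[H⁺] + K1K2/[H⁺]²) = 1/(1 + 10^+1.09 + 10^-1.19) = 0.07481
DIC = [CO2*]/α₀ = 5.213×10^-5 / 0.07481 = 0.6969 mmol/kg
[CO3²⁻] = α₂·DIC; α₂ = 0.004830, so [CO3²⁻] = 0.004830 × 0.6969 = 0.00337 mmol/kg = 3.37 μmol/kg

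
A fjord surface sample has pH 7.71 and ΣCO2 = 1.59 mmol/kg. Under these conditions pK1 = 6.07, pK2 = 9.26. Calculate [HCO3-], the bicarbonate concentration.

[HCO3⁻] = 1.51 mmol/kg

α₁ = 1 / (1 + [H⁺]/K1 + K2/[H⁺]) = 1 / (1 + 10^-1.64 + 10^-1.55)
   = 1 / (1 + 0.022909 + 0.028184) = 1/1.0511 = 0.9514
[HCO3⁻] = α₁ × DIC = 0.9514 × 1.59 = 1.51 mmol/kg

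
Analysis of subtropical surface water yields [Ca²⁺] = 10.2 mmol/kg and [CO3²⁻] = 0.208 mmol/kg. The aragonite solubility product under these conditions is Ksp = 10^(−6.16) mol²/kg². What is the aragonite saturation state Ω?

Ksp = 10^(−6.16) = 6.918×10^-7
Ω = [Ca²⁺][CO3²⁻]/Ksp = (10.2×10^-3)(0.208×10^-3) / 6.918×10^-7 = 3.07

Ω = 3.07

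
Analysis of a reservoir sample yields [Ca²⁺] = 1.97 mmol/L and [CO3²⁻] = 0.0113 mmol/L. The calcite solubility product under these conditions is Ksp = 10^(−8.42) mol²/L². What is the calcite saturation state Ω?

Ksp = 10^(−8.42) = 3.802×10^-9
Ω = [Ca²⁺][CO3²⁻]/Ksp = (1.97×10^-3)(0.0113×10^-3) / 3.802×10^-9 = 5.86

Ω = 5.86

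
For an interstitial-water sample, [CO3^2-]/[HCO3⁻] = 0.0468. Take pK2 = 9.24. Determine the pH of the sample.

pH = 7.91

From K2 = [H⁺][CO3^2-]/[HCO3⁻]:  pH = pK2 + log₁₀([CO3^2-]/[HCO3⁻])
log₁₀(0.0468) = -1.330
pH = 9.24 + (-1.330) = 7.91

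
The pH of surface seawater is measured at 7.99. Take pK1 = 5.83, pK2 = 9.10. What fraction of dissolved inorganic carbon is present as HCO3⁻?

α₁ = 1 / (1 + [H⁺]/K1 + K2/[H⁺]) = 1 / (1 + 10^-2.16 + 10^-1.11)
   = 1 / (1 + 0.0069183 + 0.077625) = 1/1.0845 = 0.9220

α₁ = 0.922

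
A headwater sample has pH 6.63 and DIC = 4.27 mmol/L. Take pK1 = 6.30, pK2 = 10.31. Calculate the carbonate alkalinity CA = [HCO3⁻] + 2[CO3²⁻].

CA = [HCO3⁻] + 2[CO3²⁻] = (α₁ + 2α₂)·DIC
At pH 6.63: [H⁺]/K1 = 10^-0.33 = 0.46774, K2/[H⁺] = 10^-3.68 = 0.00020893
α₁ = 1/(1 + 0.46774 + 0.00020893) = 1/1.4679 = 0.6812; α₂ = α₁·K2/[H⁺] = 0.0001423
α₁ + 2α₂ = 0.6815
CA = 0.6815 × 4.27 = 2.91 mmol/L

CA = 2.91 mmol/L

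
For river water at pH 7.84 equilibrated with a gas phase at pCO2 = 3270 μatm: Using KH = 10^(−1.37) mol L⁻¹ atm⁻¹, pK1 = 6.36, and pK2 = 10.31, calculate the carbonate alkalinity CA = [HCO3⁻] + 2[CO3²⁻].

CA = 4.24 mmol/L

[CO2*] = KH · pCO2 = 10^(−1.37) × 3270×10^-6 = 1.395×10^-4 mol/L
α₀ = 1/(1 + K1/[H⁺] + K1K2/[H⁺]²) = 1/(1 + 10^+1.48 + 10^-0.99) = 0.03195
DIC = [CO2*]/α₀ = 1.395×10^-4 / 0.03195 = 4.366 mmol/L
CA = (α₁ + 2α₂)·DIC = (0.9648 + 2×0.003269) × 4.366 = 4.24 mmol/L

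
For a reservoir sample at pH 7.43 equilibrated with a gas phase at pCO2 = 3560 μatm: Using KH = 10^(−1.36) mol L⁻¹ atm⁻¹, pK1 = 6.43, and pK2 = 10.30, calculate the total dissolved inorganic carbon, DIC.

[CO2*] = KH · pCO2 = 10^(−1.36) × 3560×10^-6 = 1.554×10^-4 mol/L
α₀ = 1/(1 + K1/[H⁺] + K1K2/[H⁺]²) = 1/(1 + 10^+1.00 + 10^-1.87) = 0.09080
DIC = [CO2*]/α₀ = 1.554×10^-4 / 0.09080 = 1.71 mmol/L

DIC = 1.71 mmol/L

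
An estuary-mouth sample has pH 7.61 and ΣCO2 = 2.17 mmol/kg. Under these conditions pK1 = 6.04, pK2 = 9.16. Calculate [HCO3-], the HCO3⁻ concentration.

α₁ = 1 / (1 + [H⁺]/K1 + K2/[H⁺]) = 1 / (1 + 10^-1.57 + 10^-1.55)
   = 1 / (1 + 0.026915 + 0.028184) = 1/1.0551 = 0.9478
[HCO3⁻] = α₁ × DIC = 0.9478 × 2.17 = 2.06 mmol/kg

[HCO3⁻] = 2.06 mmol/kg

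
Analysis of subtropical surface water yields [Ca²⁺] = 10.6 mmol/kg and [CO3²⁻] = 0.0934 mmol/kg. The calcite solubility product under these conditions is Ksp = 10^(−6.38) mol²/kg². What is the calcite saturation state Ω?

Ω = 2.37

Ksp = 10^(−6.38) = 4.169×10^-7
Ω = [Ca²⁺][CO3²⁻]/Ksp = (10.6×10^-3)(0.0934×10^-3) / 4.169×10^-7 = 2.37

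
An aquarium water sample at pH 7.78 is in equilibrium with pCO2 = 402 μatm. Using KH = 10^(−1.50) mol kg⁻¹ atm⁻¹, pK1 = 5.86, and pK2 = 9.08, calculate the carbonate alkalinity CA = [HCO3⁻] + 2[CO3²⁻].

[CO2*] = KH · pCO2 = 10^(−1.50) × 402×10^-6 = 1.271×10^-5 mol/kg
α₀ = 1/(1 + K1/[H⁺] + K1K2/[H⁺]²) = 1/(1 + 10^+1.92 + 10^+0.62) = 0.01132
DIC = [CO2*]/α₀ = 1.271×10^-5 / 0.01132 = 1.123 mmol/kg
CA = (α₁ + 2α₂)·DIC = (0.9415 + 2×0.04719) × 1.123 = 1.16 mmol/kg

CA = 1.16 mmol/kg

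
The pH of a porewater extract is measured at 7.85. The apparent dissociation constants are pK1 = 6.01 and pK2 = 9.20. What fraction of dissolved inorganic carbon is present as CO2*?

α₀ = 1 / (1 + K1/[H⁺] + K1K2/[H⁺]²) = 1 / (1 + 10^+1.84 + 10^+0.49)
   = 1 / (1 + 69.183 + 3.0903) = 1/73.273 = 0.01365

α₀ = 0.0136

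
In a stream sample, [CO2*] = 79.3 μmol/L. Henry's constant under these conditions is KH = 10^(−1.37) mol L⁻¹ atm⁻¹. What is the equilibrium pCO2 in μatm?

KH = 10^(−1.37) = 4.266×10^-2 mol L⁻¹ atm⁻¹
pCO2 = [CO2*]/KH = 79.3×10^-6 / 4.266×10^-2 = 1.86×10^-3 atm = 1860 μatm

pCO2 = 1860 μatm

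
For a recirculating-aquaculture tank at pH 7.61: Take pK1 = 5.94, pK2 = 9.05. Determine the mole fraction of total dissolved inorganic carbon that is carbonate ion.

α₂ = 1 / (1 + [H⁺]/K2 + [H⁺]²/(K1K2)) = 1 / (1 + 10^+1.44 + 10^-0.23)
   = 1 / (1 + 27.542 + 0.58884) = 1/29.131 = 0.03433

α₂ = 0.0343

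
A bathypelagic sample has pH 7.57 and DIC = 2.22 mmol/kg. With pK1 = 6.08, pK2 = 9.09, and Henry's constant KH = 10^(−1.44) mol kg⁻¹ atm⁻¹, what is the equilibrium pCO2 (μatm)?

pCO2 = 1860 μatm

α₀ = 1 / (1 + K1/[H⁺] + K1K2/[H⁺]²) = 1 / (1 + 10^+1.49 + 10^-0.03)
   = 1 / (1 + 30.903 + 0.93325) = 1/32.836 = 0.03045
[CO2*] = α₀ × DIC = 0.03045 × 2.22 = 0.06761 mmol/kg
pCO2 = [CO2*]/KH = 6.761×10^-5 / 3.631×10^-2 = 1860 μatm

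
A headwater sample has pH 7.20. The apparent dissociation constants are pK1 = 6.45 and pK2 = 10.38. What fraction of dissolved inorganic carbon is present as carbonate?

α₂ = 1 / (1 + [H⁺]/K2 + [H⁺]²/(K1K2)) = 1 / (1 + 10^+3.18 + 10^+2.43)
   = 1 / (1 + 1513.6 + 269.15) = 1/1783.7 = 0.0005606

α₂ = 0.000561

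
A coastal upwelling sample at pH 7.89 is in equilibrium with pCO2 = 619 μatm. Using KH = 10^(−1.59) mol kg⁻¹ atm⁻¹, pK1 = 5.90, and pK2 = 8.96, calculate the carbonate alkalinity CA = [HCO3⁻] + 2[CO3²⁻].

[CO2*] = KH · pCO2 = 10^(−1.59) × 619×10^-6 = 1.591×10^-5 mol/kg
α₀ = 1/(1 + K1/[H⁺] + K1K2/[H⁺]²) = 1/(1 + 10^+1.99 + 10^+0.92) = 0.009342
DIC = [CO2*]/α₀ = 1.591×10^-5 / 0.009342 = 1.703 mmol/kg
CA = (α₁ + 2α₂)·DIC = (0.9130 + 2×0.07770) × 1.703 = 1.82 mmol/kg

CA = 1.82 mmol/kg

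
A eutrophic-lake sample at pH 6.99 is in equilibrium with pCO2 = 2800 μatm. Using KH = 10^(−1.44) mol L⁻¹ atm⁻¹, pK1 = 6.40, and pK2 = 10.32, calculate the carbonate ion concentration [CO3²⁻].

[CO3²⁻] = 0.185 μmol/L

[CO2*] = KH · pCO2 = 10^(−1.44) × 2800×10^-6 = 1.017×10^-4 mol/L
α₀ = 1/(1 + K1/[H⁺] + K1K2/[H⁺]²) = 1/(1 + 10^+0.59 + 10^-2.74) = 0.2044
DIC = [CO2*]/α₀ = 1.017×10^-4 / 0.2044 = 0.4974 mmol/L
[CO3²⁻] = α₂·DIC; α₂ = 0.0003720, so [CO3²⁻] = 0.0003720 × 0.4974 = 0.000185 mmol/L = 0.185 μmol/L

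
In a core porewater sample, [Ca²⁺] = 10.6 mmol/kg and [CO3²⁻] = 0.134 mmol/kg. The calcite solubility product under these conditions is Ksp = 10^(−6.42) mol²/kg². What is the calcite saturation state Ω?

Ksp = 10^(−6.42) = 3.802×10^-7
Ω = [Ca²⁺][CO3²⁻]/Ksp = (10.6×10^-3)(0.134×10^-3) / 3.802×10^-7 = 3.74

Ω = 3.74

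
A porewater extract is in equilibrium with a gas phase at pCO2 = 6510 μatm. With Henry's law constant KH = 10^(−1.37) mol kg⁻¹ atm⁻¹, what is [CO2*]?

[CO2*] = 278 μmol/kg

KH = 10^(−1.37) = 4.266×10^-2 mol kg⁻¹ atm⁻¹
[CO2*] = KH · pCO2 = 4.266×10^-2 × 6510×10^-6 atm = 2.78×10^-4 mol/kg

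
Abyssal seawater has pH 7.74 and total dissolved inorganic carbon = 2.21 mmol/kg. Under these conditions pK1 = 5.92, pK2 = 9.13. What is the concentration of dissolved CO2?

[CO2*] = 0.0317 mmol/kg

α₀ = 1 / (1 + K1/[H⁺] + K1K2/[H⁺]²) = 1 / (1 + 10^+1.82 + 10^+0.43)
   = 1 / (1 + 66.069 + 2.6915) = 1/69.761 = 0.01433
[CO2*] = α₀ × DIC = 0.01433 × 2.21 = 0.0317 mmol/kg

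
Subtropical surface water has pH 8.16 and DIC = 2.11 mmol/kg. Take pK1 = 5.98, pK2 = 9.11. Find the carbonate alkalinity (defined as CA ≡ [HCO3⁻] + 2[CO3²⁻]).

CA = [HCO3⁻] + 2[CO3²⁻] = (α₁ + 2α₂)·DIC
At pH 8.16: [H⁺]/K1 = 10^-2.18 = 0.0066069, K2/[H⁺] = 10^-0.95 = 0.11220
α₁ = 1/(1 + 0.0066069 + 0.11220) = 1/1.1188 = 0.8938; α₂ = α₁·K2/[H⁺] = 0.1003
α₁ + 2α₂ = 1.0944
CA = 1.0944 × 2.11 = 2.31 mmol/kg

CA = 2.31 mmol/kg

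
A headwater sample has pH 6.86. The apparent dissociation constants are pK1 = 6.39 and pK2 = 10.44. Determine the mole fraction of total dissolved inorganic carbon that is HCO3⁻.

α₁ = 1 / (1 + [H⁺]/K1 + K2/[H⁺]) = 1 / (1 + 10^-0.47 + 10^-3.58)
   = 1 / (1 + 0.33884 + 0.00026303) = 1/1.3391 = 0.7468

α₁ = 0.747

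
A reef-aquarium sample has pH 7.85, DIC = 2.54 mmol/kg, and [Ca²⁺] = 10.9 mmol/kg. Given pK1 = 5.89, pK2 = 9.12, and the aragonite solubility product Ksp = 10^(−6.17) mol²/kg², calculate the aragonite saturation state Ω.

α₂ = 1 / (1 + [H⁺]/K2 + [H⁺]²/(K1K2)) = 1 / (1 + 10^+1.27 + 10^-0.69)
   = 1 / (1 + 18.621 + 0.20417) = 1/19.825 = 0.05044
[CO3²⁻] = α₂ × DIC = 0.05044 × 2.54 = 0.1281 mmol/kg
Ksp = 10^(−6.17) = 6.761×10^-7
Ω = [Ca²⁺][CO3²⁻]/Ksp = (10.9×10^-3)(1.281×10^-4) / 6.761×10^-7 = 2.07

Ω = 2.07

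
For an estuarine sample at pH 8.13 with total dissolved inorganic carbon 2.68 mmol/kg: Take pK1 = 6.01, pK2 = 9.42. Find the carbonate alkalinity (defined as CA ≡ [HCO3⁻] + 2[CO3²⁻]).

CA = [HCO3⁻] + 2[CO3²⁻] = (α₁ + 2α₂)·DIC
At pH 8.13: [H⁺]/K1 = 10^-2.12 = 0.0075858, K2/[H⁺] = 10^-1.29 = 0.051286
α₁ = 1/(1 + 0.0075858 + 0.051286) = 1/1.0589 = 0.9444; α₂ = α₁·K2/[H⁺] = 0.04843
α₁ + 2α₂ = 1.0413
CA = 1.0413 × 2.68 = 2.79 mmol/kg

CA = 2.79 mmol/kg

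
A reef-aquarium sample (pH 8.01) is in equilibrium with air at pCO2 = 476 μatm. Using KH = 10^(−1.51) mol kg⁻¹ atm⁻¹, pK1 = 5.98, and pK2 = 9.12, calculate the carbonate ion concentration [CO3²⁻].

[CO2*] = KH · pCO2 = 10^(−1.51) × 476×10^-6 = 1.471×10^-5 mol/kg
α₀ = 1/(1 + K1/[H⁺] + K1K2/[H⁺]²) = 1/(1 + 10^+2.03 + 10^+0.92) = 0.008586
DIC = [CO2*]/α₀ = 1.471×10^-5 / 0.008586 = 1.713 mmol/kg
[CO3²⁻] = α₂·DIC; α₂ = 0.07141, so [CO3²⁻] = 0.07141 × 1.713 = 0.122 mmol/kg

[CO3²⁻] = 0.122 mmol/kg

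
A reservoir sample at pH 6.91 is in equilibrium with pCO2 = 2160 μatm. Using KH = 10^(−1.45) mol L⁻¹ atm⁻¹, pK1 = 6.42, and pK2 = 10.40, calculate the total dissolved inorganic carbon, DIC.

[CO2*] = KH · pCO2 = 10^(−1.45) × 2160×10^-6 = 7.664×10^-5 mol/L
α₀ = 1/(1 + K1/[H⁺] + K1K2/[H⁺]²) = 1/(1 + 10^+0.49 + 10^-3.00) = 0.2444
DIC = [CO2*]/α₀ = 7.664×10^-5 / 0.2444 = 0.314 mmol/L

DIC = 0.314 mmol/L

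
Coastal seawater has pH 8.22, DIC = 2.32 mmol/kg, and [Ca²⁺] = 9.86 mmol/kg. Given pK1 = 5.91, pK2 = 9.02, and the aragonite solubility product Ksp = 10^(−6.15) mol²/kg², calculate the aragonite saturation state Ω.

Ω = 4.40

α₂ = 1 / (1 + [H⁺]/K2 + [H⁺]²/(K1K2)) = 1 / (1 + 10^+0.80 + 10^-1.51)
   = 1 / (1 + 6.3096 + 0.030903) = 1/7.3405 = 0.1362
[CO3²⁻] = α₂ × DIC = 0.1362 × 2.32 = 0.3161 mmol/kg
Ksp = 10^(−6.15) = 7.079×10^-7
Ω = [Ca²⁺][CO3²⁻]/Ksp = (9.86×10^-3)(3.161×10^-4) / 7.079×10^-7 = 4.40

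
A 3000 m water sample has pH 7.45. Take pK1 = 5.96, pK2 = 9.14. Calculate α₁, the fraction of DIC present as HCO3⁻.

α₁ = 0.950

α₁ = 1 / (1 + [H⁺]/K1 + K2/[H⁺]) = 1 / (1 + 10^-1.49 + 10^-1.69)
   = 1 / (1 + 0.032359 + 0.020417) = 1/1.0528 = 0.9499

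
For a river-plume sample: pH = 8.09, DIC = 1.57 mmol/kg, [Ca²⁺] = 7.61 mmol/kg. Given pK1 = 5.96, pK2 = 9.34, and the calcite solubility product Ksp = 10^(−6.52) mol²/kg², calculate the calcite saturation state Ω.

α₂ = 1 / (1 + [H⁺]/K2 + [H⁺]²/(K1K2)) = 1 / (1 + 10^+1.25 + 10^-0.88)
   = 1 / (1 + 17.783 + 0.13183) = 1/18.915 = 0.05287
[CO3²⁻] = α₂ × DIC = 0.05287 × 1.57 = 0.08300 mmol/kg
Ksp = 10^(−6.52) = 3.020×10^-7
Ω = [Ca²⁺][CO3²⁻]/Ksp = (7.61×10^-3)(8.300×10^-5) / 3.020×10^-7 = 2.09

Ω = 2.09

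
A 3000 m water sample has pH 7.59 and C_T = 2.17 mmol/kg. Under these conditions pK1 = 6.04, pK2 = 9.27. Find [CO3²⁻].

[CO3²⁻] = 0.0432 mmol/kg

α₂ = 1 / (1 + [H⁺]/K2 + [H⁺]²/(K1K2)) = 1 / (1 + 10^+1.68 + 10^+0.13)
   = 1 / (1 + 47.863 + 1.3490) = 1/50.212 = 0.01992
[CO3²⁻] = α₂ × DIC = 0.01992 × 2.17 = 0.0432 mmol/kg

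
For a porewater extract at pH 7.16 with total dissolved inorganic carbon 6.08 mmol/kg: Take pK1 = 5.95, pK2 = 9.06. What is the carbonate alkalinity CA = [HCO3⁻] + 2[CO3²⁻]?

CA = 5.80 mmol/kg

CA = [HCO3⁻] + 2[CO3²⁻] = (α₁ + 2α₂)·DIC
At pH 7.16: [H⁺]/K1 = 10^-1.21 = 0.061660, K2/[H⁺] = 10^-1.90 = 0.012589
α₁ = 1/(1 + 0.061660 + 0.012589) = 1/1.0742 = 0.9309; α₂ = α₁·K2/[H⁺] = 0.01172
α₁ + 2α₂ = 0.9543
CA = 0.9543 × 6.08 = 5.80 mmol/kg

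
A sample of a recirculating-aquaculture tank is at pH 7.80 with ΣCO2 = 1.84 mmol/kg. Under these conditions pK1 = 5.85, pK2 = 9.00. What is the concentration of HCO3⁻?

[HCO3⁻] = 1.71 mmol/kg

α₁ = 1 / (1 + [H⁺]/K1 + K2/[H⁺]) = 1 / (1 + 10^-1.95 + 10^-1.20)
   = 1 / (1 + 0.011220 + 0.063096) = 1/1.0743 = 0.9308
[HCO3⁻] = α₁ × DIC = 0.9308 × 1.84 = 1.71 mmol/kg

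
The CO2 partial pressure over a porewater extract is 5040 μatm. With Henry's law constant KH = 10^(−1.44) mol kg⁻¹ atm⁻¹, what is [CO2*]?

[CO2*] = 183 μmol/kg

KH = 10^(−1.44) = 3.631×10^-2 mol kg⁻¹ atm⁻¹
[CO2*] = KH · pCO2 = 3.631×10^-2 × 5040×10^-6 atm = 1.83×10^-4 mol/kg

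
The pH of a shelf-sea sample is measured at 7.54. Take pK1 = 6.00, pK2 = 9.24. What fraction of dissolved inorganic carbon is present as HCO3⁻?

α₁ = 0.953

α₁ = 1 / (1 + [H⁺]/K1 + K2/[H⁺]) = 1 / (1 + 10^-1.54 + 10^-1.70)
   = 1 / (1 + 0.028840 + 0.019953) = 1/1.0488 = 0.9535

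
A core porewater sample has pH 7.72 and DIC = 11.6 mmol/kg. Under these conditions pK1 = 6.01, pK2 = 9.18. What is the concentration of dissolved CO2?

α₀ = 1 / (1 + K1/[H⁺] + K1K2/[H⁺]²) = 1 / (1 + 10^+1.71 + 10^+0.25)
   = 1 / (1 + 51.286 + 1.7783) = 1/54.064 = 0.01850
[CO2*] = α₀ × DIC = 0.01850 × 11.6 = 0.215 mmol/kg

[CO2*] = 0.215 mmol/kg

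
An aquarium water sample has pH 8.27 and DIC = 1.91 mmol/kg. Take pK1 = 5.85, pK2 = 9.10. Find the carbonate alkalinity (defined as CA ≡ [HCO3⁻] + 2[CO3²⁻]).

CA = [HCO3⁻] + 2[CO3²⁻] = (α₁ + 2α₂)·DIC
At pH 8.27: [H⁺]/K1 = 10^-2.42 = 0.0038019, K2/[H⁺] = 10^-0.83 = 0.14791
α₁ = 1/(1 + 0.0038019 + 0.14791) = 1/1.1517 = 0.8683; α₂ = α₁·K2/[H⁺] = 0.1284
α₁ + 2α₂ = 1.1251
CA = 1.1251 × 1.91 = 2.15 mmol/kg

CA = 2.15 mmol/kg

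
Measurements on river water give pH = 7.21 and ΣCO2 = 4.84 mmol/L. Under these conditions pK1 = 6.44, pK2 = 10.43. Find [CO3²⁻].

α₂ = 1 / (1 + [H⁺]/K2 + [H⁺]²/(K1K2)) = 1 / (1 + 10^+3.22 + 10^+2.45)
   = 1 / (1 + 1659.6 + 281.84) = 1/1942.4 = 0.0005148
[CO3²⁻] = α₂ × DIC = 0.0005148 × 4.84 = 0.00249 mmol/L = 2.49 μmol/L

[CO3²⁻] = 2.49 μmol/L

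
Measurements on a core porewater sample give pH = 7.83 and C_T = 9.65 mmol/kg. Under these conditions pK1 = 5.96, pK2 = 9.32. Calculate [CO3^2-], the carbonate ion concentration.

[CO3²⁻] = 0.299 mmol/kg

α₂ = 1 / (1 + [H⁺]/K2 + [H⁺]²/(K1K2)) = 1 / (1 + 10^+1.49 + 10^-0.38)
   = 1 / (1 + 30.903 + 0.41687) = 1/32.320 = 0.03094
[CO3²⁻] = α₂ × DIC = 0.03094 × 9.65 = 0.299 mmol/kg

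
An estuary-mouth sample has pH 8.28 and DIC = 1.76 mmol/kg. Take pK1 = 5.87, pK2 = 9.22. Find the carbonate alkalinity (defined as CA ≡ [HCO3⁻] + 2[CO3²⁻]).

CA = 1.93 mmol/kg

CA = [HCO3⁻] + 2[CO3²⁻] = (α₁ + 2α₂)·DIC
At pH 8.28: [H⁺]/K1 = 10^-2.41 = 0.0038905, K2/[H⁺] = 10^-0.94 = 0.11482
α₁ = 1/(1 + 0.0038905 + 0.11482) = 1/1.1187 = 0.8939; α₂ = α₁·K2/[H⁺] = 0.1026
α₁ + 2α₂ = 1.0992
CA = 1.0992 × 1.76 = 1.93 mmol/kg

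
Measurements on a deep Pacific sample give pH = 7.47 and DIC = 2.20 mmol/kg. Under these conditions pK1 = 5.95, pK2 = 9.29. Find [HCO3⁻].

α₁ = 1 / (1 + [H⁺]/K1 + K2/[H⁺]) = 1 / (1 + 10^-1.52 + 10^-1.82)
   = 1 / (1 + 0.030200 + 0.015136) = 1/1.0453 = 0.9566
[HCO3⁻] = α₁ × DIC = 0.9566 × 2.20 = 2.10 mmol/kg

[HCO3⁻] = 2.10 mmol/kg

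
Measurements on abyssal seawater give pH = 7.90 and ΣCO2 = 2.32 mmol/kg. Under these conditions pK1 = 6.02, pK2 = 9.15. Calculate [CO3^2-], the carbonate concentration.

α₂ = 1 / (1 + [H⁺]/K2 + [H⁺]²/(K1K2)) = 1 / (1 + 10^+1.25 + 10^-0.63)
   = 1 / (1 + 17.783 + 0.23442) = 1/19.017 = 0.05258
[CO3²⁻] = α₂ × DIC = 0.05258 × 2.32 = 0.122 mmol/kg

[CO3²⁻] = 0.122 mmol/kg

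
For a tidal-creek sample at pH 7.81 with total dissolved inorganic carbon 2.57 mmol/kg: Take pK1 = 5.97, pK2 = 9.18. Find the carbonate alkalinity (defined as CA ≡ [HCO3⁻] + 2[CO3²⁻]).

CA = 2.64 mmol/kg

CA = [HCO3⁻] + 2[CO3²⁻] = (α₁ + 2α₂)·DIC
At pH 7.81: [H⁺]/K1 = 10^-1.84 = 0.014454, K2/[H⁺] = 10^-1.37 = 0.042658
α₁ = 1/(1 + 0.014454 + 0.042658) = 1/1.0571 = 0.9460; α₂ = α₁·K2/[H⁺] = 0.04035
α₁ + 2α₂ = 1.0267
CA = 1.0267 × 2.57 = 2.64 mmol/kg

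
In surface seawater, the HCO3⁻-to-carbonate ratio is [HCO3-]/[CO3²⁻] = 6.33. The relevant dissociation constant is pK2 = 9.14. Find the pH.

pH = 8.34

From K2 = [H⁺][CO3²⁻]/[HCO3-]:  pH = pK2 − log₁₀([HCO3-]/[CO3²⁻])
log₁₀(6.33) = +0.801
pH = 9.14 − (+0.801) = 8.34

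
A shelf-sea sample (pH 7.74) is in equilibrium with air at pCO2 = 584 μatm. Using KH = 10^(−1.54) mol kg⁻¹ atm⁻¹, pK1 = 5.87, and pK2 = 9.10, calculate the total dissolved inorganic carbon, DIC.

[CO2*] = KH · pCO2 = 10^(−1.54) × 584×10^-6 = 1.684×10^-5 mol/kg
α₀ = 1/(1 + K1/[H⁺] + K1K2/[H⁺]²) = 1/(1 + 10^+1.87 + 10^+0.51) = 0.01276
DIC = [CO2*]/α₀ = 1.684×10^-5 / 0.01276 = 1.32 mmol/kg

DIC = 1.32 mmol/kg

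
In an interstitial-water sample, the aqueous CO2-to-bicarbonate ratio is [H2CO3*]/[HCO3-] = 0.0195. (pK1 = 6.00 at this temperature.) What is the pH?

pH = 7.71

From K1 = [H⁺][HCO3-]/[H2CO3*]:  pH = pK1 − log₁₀([H2CO3*]/[HCO3-])
log₁₀(0.0195) = -1.710
pH = 6.00 − (-1.710) = 7.71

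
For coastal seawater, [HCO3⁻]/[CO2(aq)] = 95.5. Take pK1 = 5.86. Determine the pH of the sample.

From K1 = [H⁺][HCO3⁻]/[CO2(aq)]:  pH = pK1 + log₁₀([HCO3⁻]/[CO2(aq)])
log₁₀(95.5) = +1.980
pH = 5.86 + (+1.980) = 7.84

pH = 7.84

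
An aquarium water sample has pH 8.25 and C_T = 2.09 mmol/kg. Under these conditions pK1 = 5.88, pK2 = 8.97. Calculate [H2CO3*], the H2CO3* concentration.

[CO2*] = 7.46 μmol/kg

α₀ = 1 / (1 + K1/[H⁺] + K1K2/[H⁺]²) = 1 / (1 + 10^+2.37 + 10^+1.65)
   = 1 / (1 + 234.42 + 44.668) = 1/280.09 = 0.003570
[CO2*] = α₀ × DIC = 0.003570 × 2.09 = 0.00746 mmol/kg = 7.46 μmol/kg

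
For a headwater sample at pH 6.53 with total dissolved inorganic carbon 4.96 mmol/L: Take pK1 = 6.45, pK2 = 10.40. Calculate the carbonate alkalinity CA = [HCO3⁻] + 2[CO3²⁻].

CA = 2.71 mmol/L

CA = [HCO3⁻] + 2[CO3²⁻] = (α₁ + 2α₂)·DIC
At pH 6.53: [H⁺]/K1 = 10^-0.08 = 0.83176, K2/[H⁺] = 10^-3.87 = 0.00013490
α₁ = 1/(1 + 0.83176 + 0.00013490) = 1/1.8319 = 0.5459; α₂ = α₁·K2/[H⁺] = 7.364×10^-5
α₁ + 2α₂ = 0.5460
CA = 0.5460 × 4.96 = 2.71 mmol/L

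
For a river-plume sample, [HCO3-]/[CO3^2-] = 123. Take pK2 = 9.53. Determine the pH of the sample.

From K2 = [H⁺][CO3^2-]/[HCO3-]:  pH = pK2 − log₁₀([HCO3-]/[CO3^2-])
log₁₀(123) = +2.090
pH = 9.53 − (+2.090) = 7.44

pH = 7.44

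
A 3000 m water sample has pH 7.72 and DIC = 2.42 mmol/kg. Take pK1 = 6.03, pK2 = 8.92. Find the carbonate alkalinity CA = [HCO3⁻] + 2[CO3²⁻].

CA = 2.52 mmol/kg

CA = [HCO3⁻] + 2[CO3²⁻] = (α₁ + 2α₂)·DIC
At pH 7.72: [H⁺]/K1 = 10^-1.69 = 0.020417, K2/[H⁺] = 10^-1.20 = 0.063096
α₁ = 1/(1 + 0.020417 + 0.063096) = 1/1.0835 = 0.9229; α₂ = α₁·K2/[H⁺] = 0.05823
α₁ + 2α₂ = 1.0394
CA = 1.0394 × 2.42 = 2.52 mmol/kg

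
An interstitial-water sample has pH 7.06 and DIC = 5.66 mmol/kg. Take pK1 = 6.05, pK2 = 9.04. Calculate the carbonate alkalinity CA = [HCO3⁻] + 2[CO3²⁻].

CA = [HCO3⁻] + 2[CO3²⁻] = (α₁ + 2α₂)·DIC
At pH 7.06: [H⁺]/K1 = 10^-1.01 = 0.097724, K2/[H⁺] = 10^-1.98 = 0.010471
α₁ = 1/(1 + 0.097724 + 0.010471) = 1/1.1082 = 0.9024; α₂ = α₁·K2/[H⁺] = 0.009449
α₁ + 2α₂ = 0.9213
CA = 0.9213 × 5.66 = 5.21 mmol/kg

CA = 5.21 mmol/kg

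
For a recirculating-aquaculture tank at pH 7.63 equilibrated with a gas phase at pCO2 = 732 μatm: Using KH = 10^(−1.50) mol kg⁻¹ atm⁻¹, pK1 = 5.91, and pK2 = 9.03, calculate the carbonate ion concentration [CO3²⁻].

[CO3²⁻] = 0.0484 mmol/kg

[CO2*] = KH · pCO2 = 10^(−1.50) × 732×10^-6 = 2.315×10^-5 mol/kg
α₀ = 1/(1 + K1/[H⁺] + K1K2/[H⁺]²) = 1/(1 + 10^+1.72 + 10^+0.32) = 0.01800
DIC = [CO2*]/α₀ = 2.315×10^-5 / 0.01800 = 1.286 mmol/kg
[CO3²⁻] = α₂·DIC; α₂ = 0.03760, so [CO3²⁻] = 0.03760 × 1.286 = 0.0484 mmol/kg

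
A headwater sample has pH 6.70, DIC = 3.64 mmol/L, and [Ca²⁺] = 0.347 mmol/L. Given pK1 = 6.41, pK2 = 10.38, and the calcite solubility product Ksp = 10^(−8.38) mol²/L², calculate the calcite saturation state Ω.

Ω = 0.0418

α₂ = 1 / (1 + [H⁺]/K2 + [H⁺]²/(K1K2)) = 1 / (1 + 10^+3.68 + 10^+3.39)
   = 1 / (1 + 4786.3 + 2454.7) = 1/7242.0 = 0.0001381
[CO3²⁻] = α₂ × DIC = 0.0001381 × 3.64 = 0.0005026 mmol/L = 0.5026 μmol/L
Ksp = 10^(−8.38) = 4.169×10^-9
Ω = [Ca²⁺][CO3²⁻]/Ksp = (0.347×10^-3)(5.026×10^-7) / 4.169×10^-9 = 0.0418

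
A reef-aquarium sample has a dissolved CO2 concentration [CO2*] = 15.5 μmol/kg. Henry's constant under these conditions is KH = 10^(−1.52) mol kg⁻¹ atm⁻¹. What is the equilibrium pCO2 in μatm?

pCO2 = 513 μatm

KH = 10^(−1.52) = 3.020×10^-2 mol kg⁻¹ atm⁻¹
pCO2 = [CO2*]/KH = 15.5×10^-6 / 3.020×10^-2 = 5.13×10^-4 atm = 513 μatm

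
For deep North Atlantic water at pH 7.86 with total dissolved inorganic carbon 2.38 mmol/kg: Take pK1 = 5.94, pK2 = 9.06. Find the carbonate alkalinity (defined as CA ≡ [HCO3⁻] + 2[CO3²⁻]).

CA = [HCO3⁻] + 2[CO3²⁻] = (α₁ + 2α₂)·DIC
At pH 7.86: [H⁺]/K1 = 10^-1.92 = 0.012023, K2/[H⁺] = 10^-1.20 = 0.063096
α₁ = 1/(1 + 0.012023 + 0.063096) = 1/1.0751 = 0.9301; α₂ = α₁·K2/[H⁺] = 0.05869
α₁ + 2α₂ = 1.0475
CA = 1.0475 × 2.38 = 2.49 mmol/kg

CA = 2.49 mmol/kg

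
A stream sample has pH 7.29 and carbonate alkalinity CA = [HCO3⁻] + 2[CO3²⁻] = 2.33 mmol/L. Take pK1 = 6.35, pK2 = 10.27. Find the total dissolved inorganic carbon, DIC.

DIC = 2.59 mmol/L

CA = [HCO3⁻] + 2[CO3²⁻] = (α₁ + 2α₂)·DIC
At pH 7.29: [H⁺]/K1 = 10^-0.94 = 0.11482, K2/[H⁺] = 10^-2.98 = 0.0010471
α₁ = 1/(1 + 0.11482 + 0.0010471) = 1/1.1159 = 0.8962; α₂ = α₁·K2/[H⁺] = 0.0009384
α₁ + 2α₂ = 0.8980
DIC = CA / (α₁ + 2α₂) = 2.33 / 0.8980 = 2.59 mmol/L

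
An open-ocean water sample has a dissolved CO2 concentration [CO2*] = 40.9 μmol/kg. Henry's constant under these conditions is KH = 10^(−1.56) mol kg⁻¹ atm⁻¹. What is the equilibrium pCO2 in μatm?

KH = 10^(−1.56) = 2.754×10^-2 mol kg⁻¹ atm⁻¹
pCO2 = [CO2*]/KH = 40.9×10^-6 / 2.754×10^-2 = 1.48×10^-3 atm = 1480 μatm

pCO2 = 1480 μatm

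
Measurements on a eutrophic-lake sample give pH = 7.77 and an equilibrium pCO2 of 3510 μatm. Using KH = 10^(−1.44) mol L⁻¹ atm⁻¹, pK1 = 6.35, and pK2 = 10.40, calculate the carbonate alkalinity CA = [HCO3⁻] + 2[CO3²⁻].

[CO2*] = KH · pCO2 = 10^(−1.44) × 3510×10^-6 = 1.274×10^-4 mol/L
α₀ = 1/(1 + K1/[H⁺] + K1K2/[H⁺]²) = 1/(1 + 10^+1.42 + 10^-1.21) = 0.03654
DIC = [CO2*]/α₀ = 1.274×10^-4 / 0.03654 = 3.487 mmol/L
CA = (α₁ + 2α₂)·DIC = (0.9612 + 2×0.002253) × 3.487 = 3.37 mmol/L

CA = 3.37 mmol/L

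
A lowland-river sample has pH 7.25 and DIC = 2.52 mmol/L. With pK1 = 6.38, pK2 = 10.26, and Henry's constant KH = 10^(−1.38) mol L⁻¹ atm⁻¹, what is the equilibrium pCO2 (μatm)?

pCO2 = 7180 μatm

α₀ = 1 / (1 + K1/[H⁺] + K1K2/[H⁺]²) = 1 / (1 + 10^+0.87 + 10^-2.14)
   = 1 / (1 + 7.4131 + 0.0072444) = 1/8.4203 = 0.1188
[CO2*] = α₀ × DIC = 0.1188 × 2.52 = 0.2993 mmol/L
pCO2 = [CO2*]/KH = 2.993×10^-4 / 4.169×10^-2 = 7180 μatm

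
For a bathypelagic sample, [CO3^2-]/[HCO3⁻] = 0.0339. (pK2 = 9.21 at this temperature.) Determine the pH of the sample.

From K2 = [H⁺][CO3^2-]/[HCO3⁻]:  pH = pK2 + log₁₀([CO3^2-]/[HCO3⁻])
log₁₀(0.0339) = -1.470
pH = 9.21 + (-1.470) = 7.74

pH = 7.74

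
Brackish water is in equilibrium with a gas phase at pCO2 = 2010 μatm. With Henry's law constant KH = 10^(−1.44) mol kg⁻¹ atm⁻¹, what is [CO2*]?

KH = 10^(−1.44) = 3.631×10^-2 mol kg⁻¹ atm⁻¹
[CO2*] = KH · pCO2 = 3.631×10^-2 × 2010×10^-6 atm = 7.30×10^-5 mol/kg

[CO2*] = 73.0 μmol/kg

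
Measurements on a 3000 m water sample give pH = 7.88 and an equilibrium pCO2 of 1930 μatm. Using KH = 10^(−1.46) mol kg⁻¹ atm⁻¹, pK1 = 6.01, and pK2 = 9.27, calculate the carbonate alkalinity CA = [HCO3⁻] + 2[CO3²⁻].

[CO2*] = KH · pCO2 = 10^(−1.46) × 1930×10^-6 = 6.692×10^-5 mol/kg
α₀ = 1/(1 + K1/[H⁺] + K1K2/[H⁺]²) = 1/(1 + 10^+1.87 + 10^+0.48) = 0.01280
DIC = [CO2*]/α₀ = 6.692×10^-5 / 0.01280 = 5.230 mmol/kg
CA = (α₁ + 2α₂)·DIC = (0.9486 + 2×0.03864) × 5.230 = 5.37 mmol/kg

CA = 5.37 mmol/kg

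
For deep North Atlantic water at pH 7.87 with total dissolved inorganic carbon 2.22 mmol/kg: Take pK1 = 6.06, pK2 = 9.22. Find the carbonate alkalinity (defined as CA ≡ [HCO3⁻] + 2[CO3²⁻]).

CA = 2.28 mmol/kg

CA = [HCO3⁻] + 2[CO3²⁻] = (α₁ + 2α₂)·DIC
At pH 7.87: [H⁺]/K1 = 10^-1.81 = 0.015488, K2/[H⁺] = 10^-1.35 = 0.044668
α₁ = 1/(1 + 0.015488 + 0.044668) = 1/1.0602 = 0.9433; α₂ = α₁·K2/[H⁺] = 0.04213
α₁ + 2α₂ = 1.0275
CA = 1.0275 × 2.22 = 2.28 mmol/kg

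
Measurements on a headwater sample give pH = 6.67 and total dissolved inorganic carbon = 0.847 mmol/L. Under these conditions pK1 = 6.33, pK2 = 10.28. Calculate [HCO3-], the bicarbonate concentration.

α₁ = 1 / (1 + [H⁺]/K1 + K2/[H⁺]) = 1 / (1 + 10^-0.34 + 10^-3.61)
   = 1 / (1 + 0.45709 + 0.00024547) = 1/1.4573 = 0.6862
[HCO3⁻] = α₁ × DIC = 0.6862 × 0.847 = 0.581 mmol/L

[HCO3⁻] = 0.581 mmol/L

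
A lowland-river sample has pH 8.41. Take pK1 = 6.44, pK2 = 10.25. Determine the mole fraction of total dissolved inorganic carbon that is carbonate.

α₂ = 0.0141

α₂ = 1 / (1 + [H⁺]/K2 + [H⁺]²/(K1K2)) = 1 / (1 + 10^+1.84 + 10^-0.13)
   = 1 / (1 + 69.183 + 0.74131) = 1/70.924 = 0.01410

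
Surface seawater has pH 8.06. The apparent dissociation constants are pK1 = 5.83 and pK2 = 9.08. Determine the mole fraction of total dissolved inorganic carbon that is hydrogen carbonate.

α₁ = 0.908

α₁ = 1 / (1 + [H⁺]/K1 + K2/[H⁺]) = 1 / (1 + 10^-2.23 + 10^-1.02)
   = 1 / (1 + 0.0058884 + 0.095499) = 1/1.1014 = 0.9079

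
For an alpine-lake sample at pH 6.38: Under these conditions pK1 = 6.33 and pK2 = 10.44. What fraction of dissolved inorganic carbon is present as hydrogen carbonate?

α₁ = 0.529

α₁ = 1 / (1 + [H⁺]/K1 + K2/[H⁺]) = 1 / (1 + 10^-0.05 + 10^-4.06)
   = 1 / (1 + 0.89125 + 8.7096×10^-5) = 1/1.8913 = 0.5287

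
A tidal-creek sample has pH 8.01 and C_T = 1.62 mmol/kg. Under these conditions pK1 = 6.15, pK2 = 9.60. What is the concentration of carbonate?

[CO3²⁻] = 0.0401 mmol/kg

α₂ = 1 / (1 + [H⁺]/K2 + [H⁺]²/(K1K2)) = 1 / (1 + 10^+1.59 + 10^-0.27)
   = 1 / (1 + 38.905 + 0.53703) = 1/40.442 = 0.02473
[CO3²⁻] = α₂ × DIC = 0.02473 × 1.62 = 0.0401 mmol/kg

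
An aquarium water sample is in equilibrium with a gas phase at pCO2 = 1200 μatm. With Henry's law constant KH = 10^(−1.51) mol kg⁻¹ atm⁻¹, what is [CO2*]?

KH = 10^(−1.51) = 3.090×10^-2 mol kg⁻¹ atm⁻¹
[CO2*] = KH · pCO2 = 3.090×10^-2 × 1200×10^-6 atm = 3.71×10^-5 mol/kg

[CO2*] = 37.1 μmol/kg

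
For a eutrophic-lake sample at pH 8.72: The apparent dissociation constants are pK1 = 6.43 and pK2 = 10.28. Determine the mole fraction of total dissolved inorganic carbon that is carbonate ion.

α₂ = 1 / (1 + [H⁺]/K2 + [H⁺]²/(K1K2)) = 1 / (1 + 10^+1.56 + 10^-0.73)
   = 1 / (1 + 36.308 + 0.18621) = 1/37.494 = 0.02667

α₂ = 0.0267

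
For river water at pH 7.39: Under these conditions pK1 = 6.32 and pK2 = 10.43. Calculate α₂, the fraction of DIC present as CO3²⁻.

α₂ = 0.000840

α₂ = 1 / (1 + [H⁺]/K2 + [H⁺]²/(K1K2)) = 1 / (1 + 10^+3.04 + 10^+1.97)
   = 1 / (1 + 1096.5 + 93.325) = 1/1190.8 = 0.0008398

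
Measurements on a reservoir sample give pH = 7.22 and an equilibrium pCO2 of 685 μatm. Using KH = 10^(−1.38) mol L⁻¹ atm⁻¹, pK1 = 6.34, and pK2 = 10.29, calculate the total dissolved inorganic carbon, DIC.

DIC = 0.245 mmol/L

[CO2*] = KH · pCO2 = 10^(−1.38) × 685×10^-6 = 2.856×10^-5 mol/L
α₀ = 1/(1 + K1/[H⁺] + K1K2/[H⁺]²) = 1/(1 + 10^+0.88 + 10^-2.19) = 0.1164
DIC = [CO2*]/α₀ = 2.856×10^-5 / 0.1164 = 0.245 mmol/L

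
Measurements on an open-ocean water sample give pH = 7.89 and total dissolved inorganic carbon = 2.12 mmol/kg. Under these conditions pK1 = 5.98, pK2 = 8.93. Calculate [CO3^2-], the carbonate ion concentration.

α₂ = 1 / (1 + [H⁺]/K2 + [H⁺]²/(K1K2)) = 1 / (1 + 10^+1.04 + 10^-0.87)
   = 1 / (1 + 10.965 + 0.13490) = 1/12.100 = 0.08265
[CO3²⁻] = α₂ × DIC = 0.08265 × 2.12 = 0.175 mmol/kg

[CO3²⁻] = 0.175 mmol/kg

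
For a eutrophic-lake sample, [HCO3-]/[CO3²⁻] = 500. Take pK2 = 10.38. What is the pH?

pH = 7.68

From K2 = [H⁺][CO3²⁻]/[HCO3-]:  pH = pK2 − log₁₀([HCO3-]/[CO3²⁻])
log₁₀(500) = +2.699
pH = 10.38 − (+2.699) = 7.68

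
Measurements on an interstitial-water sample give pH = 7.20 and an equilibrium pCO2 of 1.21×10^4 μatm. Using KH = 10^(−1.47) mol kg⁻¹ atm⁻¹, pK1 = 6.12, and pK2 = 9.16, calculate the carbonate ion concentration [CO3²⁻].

[CO2*] = KH · pCO2 = 10^(−1.47) × 1.21×10^4×10^-6 = 4.100×10^-4 mol/kg
α₀ = 1/(1 + K1/[H⁺] + K1K2/[H⁺]²) = 1/(1 + 10^+1.08 + 10^-0.88) = 0.07602
DIC = [CO2*]/α₀ = 4.100×10^-4 / 0.07602 = 5.393 mmol/kg
[CO3²⁻] = α₂·DIC; α₂ = 0.01002, so [CO3²⁻] = 0.01002 × 5.393 = 0.0540 mmol/kg

[CO3²⁻] = 0.0540 mmol/kg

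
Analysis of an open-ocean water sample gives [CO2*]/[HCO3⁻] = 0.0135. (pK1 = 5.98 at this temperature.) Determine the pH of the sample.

From K1 = [H⁺][HCO3⁻]/[CO2*]:  pH = pK1 − log₁₀([CO2*]/[HCO3⁻])
log₁₀(0.0135) = -1.870
pH = 5.98 − (-1.870) = 7.85

pH = 7.85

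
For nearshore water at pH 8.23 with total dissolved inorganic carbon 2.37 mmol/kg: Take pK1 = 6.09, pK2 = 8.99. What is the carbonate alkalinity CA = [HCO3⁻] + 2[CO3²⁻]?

CA = [HCO3⁻] + 2[CO3²⁻] = (α₁ + 2α₂)·DIC
At pH 8.23: [H⁺]/K1 = 10^-2.14 = 0.0072444, K2/[H⁺] = 10^-0.76 = 0.17378
α₁ = 1/(1 + 0.0072444 + 0.17378) = 1/1.1810 = 0.8467; α₂ = α₁·K2/[H⁺] = 0.1471
α₁ + 2α₂ = 1.1410
CA = 1.1410 × 2.37 = 2.70 mmol/kg

CA = 2.70 mmol/kg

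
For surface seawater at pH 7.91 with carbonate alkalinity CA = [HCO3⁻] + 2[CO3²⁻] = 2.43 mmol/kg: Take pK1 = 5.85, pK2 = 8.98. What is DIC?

CA = [HCO3⁻] + 2[CO3²⁻] = (α₁ + 2α₂)·DIC
At pH 7.91: [H⁺]/K1 = 10^-2.06 = 0.0087096, K2/[H⁺] = 10^-1.07 = 0.085114
α₁ = 1/(1 + 0.0087096 + 0.085114) = 1/1.0938 = 0.9142; α₂ = α₁·K2/[H⁺] = 0.07781
α₁ + 2α₂ = 1.0699
DIC = CA / (α₁ + 2α₂) = 2.43 / 1.0699 = 2.27 mmol/kg

DIC = 2.27 mmol/kg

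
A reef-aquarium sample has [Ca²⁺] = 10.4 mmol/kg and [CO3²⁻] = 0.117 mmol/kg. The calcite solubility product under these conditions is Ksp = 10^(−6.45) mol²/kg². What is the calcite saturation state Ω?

Ksp = 10^(−6.45) = 3.548×10^-7
Ω = [Ca²⁺][CO3²⁻]/Ksp = (10.4×10^-3)(0.117×10^-3) / 3.548×10^-7 = 3.43

Ω = 3.43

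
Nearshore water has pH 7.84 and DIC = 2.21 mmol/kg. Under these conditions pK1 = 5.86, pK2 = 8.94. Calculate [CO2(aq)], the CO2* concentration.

α₀ = 1 / (1 + K1/[H⁺] + K1K2/[H⁺]²) = 1 / (1 + 10^+1.98 + 10^+0.88)
   = 1 / (1 + 95.499 + 7.5858) = 1/104.09 = 0.009608
[CO2*] = α₀ × DIC = 0.009608 × 2.21 = 0.0212 mmol/kg

[CO2*] = 0.0212 mmol/kg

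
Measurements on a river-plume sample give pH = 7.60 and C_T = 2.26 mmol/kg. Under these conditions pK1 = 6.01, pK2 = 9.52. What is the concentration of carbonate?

α₂ = 1 / (1 + [H⁺]/K2 + [H⁺]²/(K1K2)) = 1 / (1 + 10^+1.92 + 10^+0.33)
   = 1 / (1 + 83.176 + 2.1380) = 1/86.314 = 0.01159
[CO3²⁻] = α₂ × DIC = 0.01159 × 2.26 = 0.0262 mmol/kg

[CO3²⁻] = 0.0262 mmol/kg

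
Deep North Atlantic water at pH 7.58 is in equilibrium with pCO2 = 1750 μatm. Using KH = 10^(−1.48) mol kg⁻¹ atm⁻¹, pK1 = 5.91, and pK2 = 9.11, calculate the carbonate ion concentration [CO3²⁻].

[CO2*] = KH · pCO2 = 10^(−1.48) × 1750×10^-6 = 5.795×10^-5 mol/kg
α₀ = 1/(1 + K1/[H⁺] + K1K2/[H⁺]²) = 1/(1 + 10^+1.67 + 10^+0.14) = 0.02034
DIC = [CO2*]/α₀ = 5.795×10^-5 / 0.02034 = 2.848 mmol/kg
[CO3²⁻] = α₂·DIC; α₂ = 0.02808, so [CO3²⁻] = 0.02808 × 2.848 = 0.0800 mmol/kg

[CO3²⁻] = 0.0800 mmol/kg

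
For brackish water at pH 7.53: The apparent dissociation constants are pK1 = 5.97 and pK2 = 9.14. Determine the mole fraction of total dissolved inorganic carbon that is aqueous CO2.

α₀ = 0.0262

α₀ = 1 / (1 + K1/[H⁺] + K1K2/[H⁺]²) = 1 / (1 + 10^+1.56 + 10^-0.05)
   = 1 / (1 + 36.308 + 0.89125) = 1/38.199 = 0.02618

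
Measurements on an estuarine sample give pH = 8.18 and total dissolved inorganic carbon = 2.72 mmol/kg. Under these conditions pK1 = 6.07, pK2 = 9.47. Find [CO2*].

[CO2*] = 19.9 μmol/kg

α₀ = 1 / (1 + K1/[H⁺] + K1K2/[H⁺]²) = 1 / (1 + 10^+2.11 + 10^+0.82)
   = 1 / (1 + 128.82 + 6.6069) = 1/136.43 = 0.007330
[CO2*] = α₀ × DIC = 0.007330 × 2.72 = 0.0199 mmol/kg = 19.9 μmol/kg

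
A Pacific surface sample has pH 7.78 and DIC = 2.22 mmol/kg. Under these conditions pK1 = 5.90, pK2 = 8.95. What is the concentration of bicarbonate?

[HCO3⁻] = 2.05 mmol/kg

α₁ = 1 / (1 + [H⁺]/K1 + K2/[H⁺]) = 1 / (1 + 10^-1.88 + 10^-1.17)
   = 1 / (1 + 0.013183 + 0.067608) = 1/1.0808 = 0.9252
[HCO3⁻] = α₁ × DIC = 0.9252 × 2.22 = 2.05 mmol/kg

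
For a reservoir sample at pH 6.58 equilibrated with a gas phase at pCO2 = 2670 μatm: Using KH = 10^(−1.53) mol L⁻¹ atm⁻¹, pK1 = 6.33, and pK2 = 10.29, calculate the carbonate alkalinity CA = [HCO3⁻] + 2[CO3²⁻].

CA = 0.140 mmol/L

[CO2*] = KH · pCO2 = 10^(−1.53) × 2670×10^-6 = 7.880×10^-5 mol/L
α₀ = 1/(1 + K1/[H⁺] + K1K2/[H⁺]²) = 1/(1 + 10^+0.25 + 10^-3.46) = 0.3599
DIC = [CO2*]/α₀ = 7.880×10^-5 / 0.3599 = 0.2189 mmol/L
CA = (α₁ + 2α₂)·DIC = (0.6400 + 2×0.0001248) × 0.2189 = 0.140 mmol/L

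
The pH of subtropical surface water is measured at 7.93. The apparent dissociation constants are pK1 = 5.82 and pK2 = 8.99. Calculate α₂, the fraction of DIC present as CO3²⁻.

α₂ = 0.0796

α₂ = 1 / (1 + [H⁺]/K2 + [H⁺]²/(K1K2)) = 1 / (1 + 10^+1.06 + 10^-1.05)
   = 1 / (1 + 11.482 + 0.089125) = 1/12.571 = 0.07955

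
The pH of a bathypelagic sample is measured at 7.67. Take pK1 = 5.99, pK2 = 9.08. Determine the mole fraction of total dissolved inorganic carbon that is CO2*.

α₀ = 1 / (1 + K1/[H⁺] + K1K2/[H⁺]²) = 1 / (1 + 10^+1.68 + 10^+0.27)
   = 1 / (1 + 47.863 + 1.8621) = 1/50.725 = 0.01971

α₀ = 0.0197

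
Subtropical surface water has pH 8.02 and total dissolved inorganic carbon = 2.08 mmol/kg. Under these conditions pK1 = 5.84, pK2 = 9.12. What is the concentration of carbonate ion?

α₂ = 1 / (1 + [H⁺]/K2 + [H⁺]²/(K1K2)) = 1 / (1 + 10^+1.10 + 10^-1.08)
   = 1 / (1 + 12.589 + 0.083176) = 1/13.672 = 0.07314
[CO3²⁻] = α₂ × DIC = 0.07314 × 2.08 = 0.152 mmol/kg

[CO3²⁻] = 0.152 mmol/kg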